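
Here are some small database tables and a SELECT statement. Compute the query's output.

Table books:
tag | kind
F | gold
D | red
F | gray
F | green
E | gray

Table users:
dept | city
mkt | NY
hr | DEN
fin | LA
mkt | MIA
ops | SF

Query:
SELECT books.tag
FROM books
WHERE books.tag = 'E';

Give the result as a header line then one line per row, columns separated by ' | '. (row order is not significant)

After WHERE (1 rows):
books.tag | books.kind
E | gray
After SELECT (1 rows):
books.tag
E

== RESULT ==
books.tag
E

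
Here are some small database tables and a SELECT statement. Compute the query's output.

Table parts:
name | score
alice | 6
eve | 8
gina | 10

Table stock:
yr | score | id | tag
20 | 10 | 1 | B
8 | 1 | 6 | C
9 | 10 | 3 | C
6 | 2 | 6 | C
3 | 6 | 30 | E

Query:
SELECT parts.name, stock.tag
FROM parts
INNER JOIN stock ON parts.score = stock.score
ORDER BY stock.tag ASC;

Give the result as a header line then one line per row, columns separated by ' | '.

After JOIN stock (3 rows):
parts.name | parts.score | stock.yr | stock.score | stock.id | stock.tag
alice | 6 | 3 | 6 | 30 | E
gina | 10 | 20 | 10 | 1 | B
gina | 10 | 9 | 10 | 3 | C
After SELECT (3 rows):
parts.name | stock.tag
alice | E
gina | B
gina | C
After ORDER BY (3 rows):
parts.name | stock.tag
gina | B
gina | C
alice | E

== RESULT ==
parts.name | stock.tag
gina | B
gina | C
alice | E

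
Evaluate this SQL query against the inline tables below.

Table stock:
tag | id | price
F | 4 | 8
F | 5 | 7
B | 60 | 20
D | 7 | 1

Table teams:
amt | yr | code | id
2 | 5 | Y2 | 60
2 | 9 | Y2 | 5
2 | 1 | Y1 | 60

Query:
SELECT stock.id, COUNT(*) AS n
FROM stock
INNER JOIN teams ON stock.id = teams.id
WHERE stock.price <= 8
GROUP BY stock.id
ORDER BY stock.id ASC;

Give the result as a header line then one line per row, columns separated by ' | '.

After JOIN teams (3 rows):
stock.tag | stock.id | stock.price | teams.amt | teams.yr | teams.code | teams.id
F | 5 | 7 | 2 | 9 | Y2 | 5
B | 60 | 20 | 2 | 5 | Y2 | 60
B | 60 | 20 | 2 | 1 | Y1 | 60
After WHERE (1 rows):
stock.tag | stock.id | stock.price | teams.amt | teams.yr | teams.code | teams.id
F | 5 | 7 | 2 | 9 | Y2 | 5
After GROUP BY (1 rows):
stock.id | n
5 | 1
After ORDER BY (1 rows):
stock.id | n
5 | 1

== RESULT ==
stock.id | n
5 | 1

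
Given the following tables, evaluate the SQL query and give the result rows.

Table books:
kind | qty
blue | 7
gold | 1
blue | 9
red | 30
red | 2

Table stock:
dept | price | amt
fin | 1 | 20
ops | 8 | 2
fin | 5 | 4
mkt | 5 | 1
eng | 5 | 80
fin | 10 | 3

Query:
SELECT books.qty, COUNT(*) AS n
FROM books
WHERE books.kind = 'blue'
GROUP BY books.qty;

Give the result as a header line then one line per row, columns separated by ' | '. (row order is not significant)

After WHERE (2 rows):
books.kind | books.qty
blue | 7
blue | 9
After GROUP BY (2 rows):
books.qty | n
7 | 1
9 | 1

== RESULT ==
books.qty | n
7 | 1
9 | 1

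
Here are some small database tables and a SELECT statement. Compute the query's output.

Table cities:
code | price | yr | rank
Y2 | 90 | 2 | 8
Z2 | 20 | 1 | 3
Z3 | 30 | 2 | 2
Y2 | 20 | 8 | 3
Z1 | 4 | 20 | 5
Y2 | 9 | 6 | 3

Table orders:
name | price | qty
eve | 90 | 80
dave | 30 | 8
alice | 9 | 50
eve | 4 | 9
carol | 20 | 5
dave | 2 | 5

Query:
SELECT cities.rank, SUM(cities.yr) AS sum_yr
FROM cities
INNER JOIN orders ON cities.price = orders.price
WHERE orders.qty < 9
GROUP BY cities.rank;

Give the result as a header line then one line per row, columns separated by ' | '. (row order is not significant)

After JOIN orders (6 rows):
cities.code | cities.price | cities.yr | cities.rank | orders.name | orders.price | orders.qty
Y2 | 90 | 2 | 8 | eve | 90 | 80
Z2 | 20 | 1 | 3 | carol | 20 | 5
Z3 | 30 | 2 | 2 | dave | 30 | 8
Y2 | 20 | 8 | 3 | carol | 20 | 5
Z1 | 4 | 20 | 5 | eve | 4 | 9
Y2 | 9 | 6 | 3 | alice | 9 | 50
After WHERE (3 rows):
cities.code | cities.price | cities.yr | cities.rank | orders.name | orders.price | orders.qty
Z2 | 20 | 1 | 3 | carol | 20 | 5
Z3 | 30 | 2 | 2 | dave | 30 | 8
Y2 | 20 | 8 | 3 | carol | 20 | 5
After GROUP BY (2 rows):
cities.rank | sum_yr
3 | 9
2 | 2

== RESULT ==
cities.rank | sum_yr
3 | 9
2 | 2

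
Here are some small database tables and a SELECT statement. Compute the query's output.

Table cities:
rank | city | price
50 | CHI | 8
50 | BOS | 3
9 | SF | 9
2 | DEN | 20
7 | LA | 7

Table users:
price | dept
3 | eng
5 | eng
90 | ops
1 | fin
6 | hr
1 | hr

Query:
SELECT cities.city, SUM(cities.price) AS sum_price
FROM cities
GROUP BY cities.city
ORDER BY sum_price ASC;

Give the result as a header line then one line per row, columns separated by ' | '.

== RESULT ==
cities.city | sum_price
BOS | 3
LA | 7
CHI | 8
SF | 9
DEN | 20

Derivation:
After GROUP BY (5 rows):
cities.city | sum_price
CHI | 8
BOS | 3
SF | 9
DEN | 20
LA | 7
After ORDER BY (5 rows):
cities.city | sum_price
BOS | 3
LA | 7
CHI | 8
SF | 9
DEN | 20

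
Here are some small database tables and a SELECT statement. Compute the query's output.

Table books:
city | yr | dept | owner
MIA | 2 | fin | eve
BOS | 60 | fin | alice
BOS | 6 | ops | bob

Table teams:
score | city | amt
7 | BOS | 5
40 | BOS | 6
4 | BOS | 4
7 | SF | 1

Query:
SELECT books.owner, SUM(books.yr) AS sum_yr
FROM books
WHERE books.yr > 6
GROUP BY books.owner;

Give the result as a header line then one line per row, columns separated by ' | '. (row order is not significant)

== RESULT ==
books.owner | sum_yr
alice | 60

Derivation:
After WHERE (1 rows):
books.city | books.yr | books.dept | books.owner
BOS | 60 | fin | alice
After GROUP BY (1 rows):
books.owner | sum_yr
alice | 60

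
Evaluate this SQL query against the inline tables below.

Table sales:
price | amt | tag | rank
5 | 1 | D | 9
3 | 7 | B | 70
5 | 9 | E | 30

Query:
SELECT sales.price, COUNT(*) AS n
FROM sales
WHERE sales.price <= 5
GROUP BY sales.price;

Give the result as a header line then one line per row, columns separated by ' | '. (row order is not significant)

After WHERE (3 rows):
sales.price | sales.amt | sales.tag | sales.rank
5 | 1 | D | 9
3 | 7 | B | 70
5 | 9 | E | 30
After GROUP BY (2 rows):
sales.price | n
5 | 2
3 | 1

== RESULT ==
sales.price | n
5 | 2
3 | 1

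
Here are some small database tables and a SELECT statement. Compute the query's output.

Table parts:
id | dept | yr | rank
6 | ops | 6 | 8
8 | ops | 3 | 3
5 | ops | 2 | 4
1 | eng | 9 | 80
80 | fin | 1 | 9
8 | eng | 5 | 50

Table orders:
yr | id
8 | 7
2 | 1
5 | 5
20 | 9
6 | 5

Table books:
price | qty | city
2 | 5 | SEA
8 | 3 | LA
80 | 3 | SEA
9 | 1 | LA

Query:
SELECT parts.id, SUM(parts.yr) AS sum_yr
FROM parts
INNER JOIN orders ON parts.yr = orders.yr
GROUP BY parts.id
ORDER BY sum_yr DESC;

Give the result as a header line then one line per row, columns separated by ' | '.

== RESULT ==
parts.id | sum_yr
6 | 6
8 | 5
5 | 2

Derivation:
After JOIN orders (3 rows):
parts.id | parts.dept | parts.yr | parts.rank | orders.yr | orders.id
6 | ops | 6 | 8 | 6 | 5
5 | ops | 2 | 4 | 2 | 1
8 | eng | 5 | 50 | 5 | 5
After GROUP BY (3 rows):
parts.id | sum_yr
6 | 6
5 | 2
8 | 5
After ORDER BY (3 rows):
parts.id | sum_yr
6 | 6
8 | 5
5 | 2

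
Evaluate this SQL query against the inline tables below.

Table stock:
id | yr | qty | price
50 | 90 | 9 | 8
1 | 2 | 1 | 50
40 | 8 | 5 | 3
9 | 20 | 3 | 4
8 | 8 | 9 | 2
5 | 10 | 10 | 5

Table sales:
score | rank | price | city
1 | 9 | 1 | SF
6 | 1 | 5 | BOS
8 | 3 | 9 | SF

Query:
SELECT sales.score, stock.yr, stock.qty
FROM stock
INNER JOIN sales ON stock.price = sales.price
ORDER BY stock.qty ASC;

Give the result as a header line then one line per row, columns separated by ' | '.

After JOIN sales (1 rows):
stock.id | stock.yr | stock.qty | stock.price | sales.score | sales.rank | sales.price | sales.city
5 | 10 | 10 | 5 | 6 | 1 | 5 | BOS
After SELECT (1 rows):
sales.score | stock.yr | stock.qty
6 | 10 | 10
After ORDER BY (1 rows):
sales.score | stock.yr | stock.qty
6 | 10 | 10

== RESULT ==
sales.score | stock.yr | stock.qty
6 | 10 | 10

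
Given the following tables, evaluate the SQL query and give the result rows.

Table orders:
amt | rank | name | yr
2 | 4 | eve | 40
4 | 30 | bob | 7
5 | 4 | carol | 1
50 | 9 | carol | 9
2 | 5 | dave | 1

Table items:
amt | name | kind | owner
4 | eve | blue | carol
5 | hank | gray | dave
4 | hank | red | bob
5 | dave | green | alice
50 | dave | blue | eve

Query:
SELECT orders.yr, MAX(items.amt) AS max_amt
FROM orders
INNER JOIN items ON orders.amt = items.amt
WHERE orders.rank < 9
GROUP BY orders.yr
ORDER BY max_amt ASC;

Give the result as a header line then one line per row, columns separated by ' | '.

== RESULT ==
orders.yr | max_amt
1 | 5

Derivation:
After JOIN items (5 rows):
orders.amt | orders.rank | orders.name | orders.yr | items.amt | items.name | items.kind | items.owner
4 | 30 | bob | 7 | 4 | eve | blue | carol
4 | 30 | bob | 7 | 4 | hank | red | bob
5 | 4 | carol | 1 | 5 | hank | gray | dave
5 | 4 | carol | 1 | 5 | dave | green | alice
50 | 9 | carol | 9 | 50 | dave | blue | eve
After WHERE (2 rows):
orders.amt | orders.rank | orders.name | orders.yr | items.amt | items.name | items.kind | items.owner
5 | 4 | carol | 1 | 5 | hank | gray | dave
5 | 4 | carol | 1 | 5 | dave | green | alice
After GROUP BY (1 rows):
orders.yr | max_amt
1 | 5
After ORDER BY (1 rows):
orders.yr | max_amt
1 | 5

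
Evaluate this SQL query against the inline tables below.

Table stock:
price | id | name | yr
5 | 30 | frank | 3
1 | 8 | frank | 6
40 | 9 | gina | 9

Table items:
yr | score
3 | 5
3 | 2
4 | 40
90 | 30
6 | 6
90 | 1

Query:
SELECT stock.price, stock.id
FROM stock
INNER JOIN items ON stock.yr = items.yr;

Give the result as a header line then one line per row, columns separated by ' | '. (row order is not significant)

After JOIN items (3 rows):
stock.price | stock.id | stock.name | stock.yr | items.yr | items.score
5 | 30 | frank | 3 | 3 | 5
5 | 30 | frank | 3 | 3 | 2
1 | 8 | frank | 6 | 6 | 6
After SELECT (3 rows):
stock.price | stock.id
5 | 30
5 | 30
1 | 8

== RESULT ==
stock.price | stock.id
5 | 30
5 | 30
1 | 8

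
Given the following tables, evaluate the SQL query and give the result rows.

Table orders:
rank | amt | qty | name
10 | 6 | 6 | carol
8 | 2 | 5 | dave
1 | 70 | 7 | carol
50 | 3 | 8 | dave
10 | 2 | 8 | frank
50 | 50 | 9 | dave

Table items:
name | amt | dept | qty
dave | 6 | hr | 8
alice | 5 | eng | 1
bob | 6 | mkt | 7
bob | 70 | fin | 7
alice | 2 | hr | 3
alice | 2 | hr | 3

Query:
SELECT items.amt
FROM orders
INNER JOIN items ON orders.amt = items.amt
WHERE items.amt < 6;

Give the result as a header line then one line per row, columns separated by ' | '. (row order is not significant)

== RESULT ==
items.amt
2
2
2
2

Derivation:
After JOIN items (7 rows):
orders.rank | orders.amt | orders.qty | orders.name | items.name | items.amt | items.dept | items.qty
10 | 6 | 6 | carol | dave | 6 | hr | 8
10 | 6 | 6 | carol | bob | 6 | mkt | 7
8 | 2 | 5 | dave | alice | 2 | hr | 3
8 | 2 | 5 | dave | alice | 2 | hr | 3
1 | 70 | 7 | carol | bob | 70 | fin | 7
10 | 2 | 8 | frank | alice | 2 | hr | 3
10 | 2 | 8 | frank | alice | 2 | hr | 3
After WHERE (4 rows):
orders.rank | orders.amt | orders.qty | orders.name | items.name | items.amt | items.dept | items.qty
8 | 2 | 5 | dave | alice | 2 | hr | 3
8 | 2 | 5 | dave | alice | 2 | hr | 3
10 | 2 | 8 | frank | alice | 2 | hr | 3
10 | 2 | 8 | frank | alice | 2 | hr | 3
After SELECT (4 rows):
items.amt
2
2
2
2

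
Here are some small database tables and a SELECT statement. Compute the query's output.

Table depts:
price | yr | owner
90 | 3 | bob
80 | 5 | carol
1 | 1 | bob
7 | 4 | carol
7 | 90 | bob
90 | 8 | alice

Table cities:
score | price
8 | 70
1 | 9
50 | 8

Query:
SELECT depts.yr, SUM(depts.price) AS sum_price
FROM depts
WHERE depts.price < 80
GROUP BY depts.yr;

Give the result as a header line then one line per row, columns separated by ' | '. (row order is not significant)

== RESULT ==
depts.yr | sum_price
1 | 1
4 | 7
90 | 7

Derivation:
After WHERE (3 rows):
depts.price | depts.yr | depts.owner
1 | 1 | bob
7 | 4 | carol
7 | 90 | bob
After GROUP BY (3 rows):
depts.yr | sum_price
1 | 1
4 | 7
90 | 7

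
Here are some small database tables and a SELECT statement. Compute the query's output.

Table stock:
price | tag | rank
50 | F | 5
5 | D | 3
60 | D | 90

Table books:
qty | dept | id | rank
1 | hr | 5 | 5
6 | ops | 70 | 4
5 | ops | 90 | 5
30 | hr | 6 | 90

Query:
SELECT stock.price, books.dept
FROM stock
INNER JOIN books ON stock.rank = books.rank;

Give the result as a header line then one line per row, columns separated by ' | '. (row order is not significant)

== RESULT ==
stock.price | books.dept
50 | hr
50 | ops
60 | hr

Derivation:
After JOIN books (3 rows):
stock.price | stock.tag | stock.rank | books.qty | books.dept | books.id | books.rank
50 | F | 5 | 1 | hr | 5 | 5
50 | F | 5 | 5 | ops | 90 | 5
60 | D | 90 | 30 | hr | 6 | 90
After SELECT (3 rows):
stock.price | books.dept
50 | hr
50 | ops
60 | hr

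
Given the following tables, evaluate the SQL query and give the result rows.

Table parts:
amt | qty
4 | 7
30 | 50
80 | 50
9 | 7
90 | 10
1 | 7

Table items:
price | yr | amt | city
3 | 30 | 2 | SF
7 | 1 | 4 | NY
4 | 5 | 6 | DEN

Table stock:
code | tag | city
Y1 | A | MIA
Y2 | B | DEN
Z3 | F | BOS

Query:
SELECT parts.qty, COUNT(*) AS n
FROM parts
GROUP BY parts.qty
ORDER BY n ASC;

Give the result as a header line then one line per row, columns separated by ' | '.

After GROUP BY (3 rows):
parts.qty | n
7 | 3
50 | 2
10 | 1
After ORDER BY (3 rows):
parts.qty | n
10 | 1
50 | 2
7 | 3

== RESULT ==
parts.qty | n
10 | 1
50 | 2
7 | 3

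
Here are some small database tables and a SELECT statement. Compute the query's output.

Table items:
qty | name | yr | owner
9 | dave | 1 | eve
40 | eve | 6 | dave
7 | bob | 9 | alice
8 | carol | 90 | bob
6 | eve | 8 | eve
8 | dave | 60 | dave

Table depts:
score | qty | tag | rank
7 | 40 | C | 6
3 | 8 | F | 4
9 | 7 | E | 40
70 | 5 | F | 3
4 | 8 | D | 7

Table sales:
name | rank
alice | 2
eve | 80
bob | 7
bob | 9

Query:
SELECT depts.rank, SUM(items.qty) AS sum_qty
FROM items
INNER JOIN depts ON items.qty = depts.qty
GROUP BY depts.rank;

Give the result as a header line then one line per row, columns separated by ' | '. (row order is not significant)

After JOIN depts (6 rows):
items.qty | items.name | items.yr | items.owner | depts.score | depts.qty | depts.tag | depts.rank
40 | eve | 6 | dave | 7 | 40 | C | 6
7 | bob | 9 | alice | 9 | 7 | E | 40
8 | carol | 90 | bob | 3 | 8 | F | 4
8 | carol | 90 | bob | 4 | 8 | D | 7
8 | dave | 60 | dave | 3 | 8 | F | 4
8 | dave | 60 | dave | 4 | 8 | D | 7
After GROUP BY (4 rows):
depts.rank | sum_qty
6 | 40
40 | 7
4 | 16
7 | 16

== RESULT ==
depts.rank | sum_qty
6 | 40
40 | 7
4 | 16
7 | 16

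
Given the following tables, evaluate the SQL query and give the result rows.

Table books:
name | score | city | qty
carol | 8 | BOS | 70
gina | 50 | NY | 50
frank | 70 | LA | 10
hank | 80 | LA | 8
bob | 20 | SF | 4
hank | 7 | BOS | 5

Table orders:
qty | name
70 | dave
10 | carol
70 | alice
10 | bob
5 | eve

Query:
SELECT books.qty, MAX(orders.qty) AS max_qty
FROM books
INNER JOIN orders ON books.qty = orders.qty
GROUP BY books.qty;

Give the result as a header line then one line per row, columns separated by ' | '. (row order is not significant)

After JOIN orders (5 rows):
books.name | books.score | books.city | books.qty | orders.qty | orders.name
carol | 8 | BOS | 70 | 70 | dave
carol | 8 | BOS | 70 | 70 | alice
frank | 70 | LA | 10 | 10 | carol
frank | 70 | LA | 10 | 10 | bob
hank | 7 | BOS | 5 | 5 | eve
After GROUP BY (3 rows):
books.qty | max_qty
70 | 70
10 | 10
5 | 5

== RESULT ==
books.qty | max_qty
70 | 70
10 | 10
5 | 5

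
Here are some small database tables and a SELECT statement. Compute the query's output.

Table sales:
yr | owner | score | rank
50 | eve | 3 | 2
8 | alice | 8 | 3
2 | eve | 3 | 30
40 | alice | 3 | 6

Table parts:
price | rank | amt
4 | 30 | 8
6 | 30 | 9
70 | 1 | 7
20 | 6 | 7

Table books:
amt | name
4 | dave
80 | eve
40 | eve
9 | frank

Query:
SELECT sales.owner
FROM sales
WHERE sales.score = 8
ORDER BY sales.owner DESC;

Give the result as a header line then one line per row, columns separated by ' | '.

== RESULT ==
sales.owner
alice

Derivation:
After WHERE (1 rows):
sales.yr | sales.owner | sales.score | sales.rank
8 | alice | 8 | 3
After SELECT (1 rows):
sales.owner
alice
After ORDER BY (1 rows):
sales.owner
alice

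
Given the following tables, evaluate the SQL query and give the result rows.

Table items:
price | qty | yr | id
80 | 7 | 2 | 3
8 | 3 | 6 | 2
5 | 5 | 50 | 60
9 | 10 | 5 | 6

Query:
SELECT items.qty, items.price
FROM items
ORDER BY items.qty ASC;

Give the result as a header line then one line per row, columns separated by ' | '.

== RESULT ==
items.qty | items.price
3 | 8
5 | 5
7 | 80
10 | 9

Derivation:
After SELECT (4 rows):
items.qty | items.price
7 | 80
3 | 8
5 | 5
10 | 9
After ORDER BY (4 rows):
items.qty | items.price
3 | 8
5 | 5
7 | 80
10 | 9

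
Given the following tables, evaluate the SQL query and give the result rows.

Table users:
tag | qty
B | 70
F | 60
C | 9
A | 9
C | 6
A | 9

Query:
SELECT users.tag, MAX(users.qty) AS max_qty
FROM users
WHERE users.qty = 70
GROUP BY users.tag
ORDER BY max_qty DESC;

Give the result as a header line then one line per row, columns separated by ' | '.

After WHERE (1 rows):
users.tag | users.qty
B | 70
After GROUP BY (1 rows):
users.tag | max_qty
B | 70
After ORDER BY (1 rows):
users.tag | max_qty
B | 70

== RESULT ==
users.tag | max_qty
B | 70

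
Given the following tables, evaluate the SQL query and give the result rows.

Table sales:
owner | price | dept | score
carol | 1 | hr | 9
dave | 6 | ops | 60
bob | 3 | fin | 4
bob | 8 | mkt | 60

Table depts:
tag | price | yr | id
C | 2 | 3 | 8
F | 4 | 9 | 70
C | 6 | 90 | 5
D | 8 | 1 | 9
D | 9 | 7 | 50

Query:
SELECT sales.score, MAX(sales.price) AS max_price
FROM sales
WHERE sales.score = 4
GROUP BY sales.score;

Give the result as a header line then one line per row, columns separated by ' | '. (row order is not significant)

== RESULT ==
sales.score | max_price
4 | 3

Derivation:
After WHERE (1 rows):
sales.owner | sales.price | sales.dept | sales.score
bob | 3 | fin | 4
After GROUP BY (1 rows):
sales.score | max_price
4 | 3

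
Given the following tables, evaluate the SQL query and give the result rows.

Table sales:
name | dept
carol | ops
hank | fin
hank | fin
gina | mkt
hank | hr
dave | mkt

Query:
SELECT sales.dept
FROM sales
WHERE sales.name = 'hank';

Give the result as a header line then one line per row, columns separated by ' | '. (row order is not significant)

After WHERE (3 rows):
sales.name | sales.dept
hank | fin
hank | fin
hank | hr
After SELECT (3 rows):
sales.dept
fin
fin
hr

== RESULT ==
sales.dept
fin
fin
hr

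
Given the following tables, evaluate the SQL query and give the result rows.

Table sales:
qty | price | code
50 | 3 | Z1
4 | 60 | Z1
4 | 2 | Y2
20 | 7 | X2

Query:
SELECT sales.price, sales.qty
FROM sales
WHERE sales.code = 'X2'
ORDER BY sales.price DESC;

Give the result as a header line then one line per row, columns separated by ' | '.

After WHERE (1 rows):
sales.qty | sales.price | sales.code
20 | 7 | X2
After SELECT (1 rows):
sales.price | sales.qty
7 | 20
After ORDER BY (1 rows):
sales.price | sales.qty
7 | 20

== RESULT ==
sales.price | sales.qty
7 | 20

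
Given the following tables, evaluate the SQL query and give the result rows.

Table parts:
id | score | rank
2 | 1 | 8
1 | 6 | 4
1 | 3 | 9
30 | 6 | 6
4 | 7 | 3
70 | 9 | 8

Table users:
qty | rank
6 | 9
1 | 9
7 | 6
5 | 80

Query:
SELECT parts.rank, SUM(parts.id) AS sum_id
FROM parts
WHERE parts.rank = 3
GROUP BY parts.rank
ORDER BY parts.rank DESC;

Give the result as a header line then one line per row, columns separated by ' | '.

== RESULT ==
parts.rank | sum_id
3 | 4

Derivation:
After WHERE (1 rows):
parts.id | parts.score | parts.rank
4 | 7 | 3
After GROUP BY (1 rows):
parts.rank | sum_id
3 | 4
After ORDER BY (1 rows):
parts.rank | sum_id
3 | 4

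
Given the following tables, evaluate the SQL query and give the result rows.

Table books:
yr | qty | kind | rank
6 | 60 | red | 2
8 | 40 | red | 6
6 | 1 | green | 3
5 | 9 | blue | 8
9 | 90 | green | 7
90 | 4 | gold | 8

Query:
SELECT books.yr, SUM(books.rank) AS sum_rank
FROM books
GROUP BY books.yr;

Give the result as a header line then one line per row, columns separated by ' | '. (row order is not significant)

== RESULT ==
books.yr | sum_rank
6 | 5
8 | 6
5 | 8
9 | 7
90 | 8

Derivation:
After GROUP BY (5 rows):
books.yr | sum_rank
6 | 5
8 | 6
5 | 8
9 | 7
90 | 8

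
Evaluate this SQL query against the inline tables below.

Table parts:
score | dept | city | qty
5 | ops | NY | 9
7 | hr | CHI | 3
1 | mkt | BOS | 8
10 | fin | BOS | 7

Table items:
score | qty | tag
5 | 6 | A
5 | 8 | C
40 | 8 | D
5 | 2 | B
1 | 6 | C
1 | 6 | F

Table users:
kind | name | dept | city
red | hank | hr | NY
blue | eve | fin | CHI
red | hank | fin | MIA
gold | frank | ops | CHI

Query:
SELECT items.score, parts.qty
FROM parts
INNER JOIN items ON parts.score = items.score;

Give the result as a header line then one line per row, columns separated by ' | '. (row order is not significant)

== RESULT ==
items.score | parts.qty
5 | 9
5 | 9
5 | 9
1 | 8
1 | 8

Derivation:
After JOIN items (5 rows):
parts.score | parts.dept | parts.city | parts.qty | items.score | items.qty | items.tag
5 | ops | NY | 9 | 5 | 6 | A
5 | ops | NY | 9 | 5 | 8 | C
5 | ops | NY | 9 | 5 | 2 | B
1 | mkt | BOS | 8 | 1 | 6 | C
1 | mkt | BOS | 8 | 1 | 6 | F
After SELECT (5 rows):
items.score | parts.qty
5 | 9
5 | 9
5 | 9
1 | 8
1 | 8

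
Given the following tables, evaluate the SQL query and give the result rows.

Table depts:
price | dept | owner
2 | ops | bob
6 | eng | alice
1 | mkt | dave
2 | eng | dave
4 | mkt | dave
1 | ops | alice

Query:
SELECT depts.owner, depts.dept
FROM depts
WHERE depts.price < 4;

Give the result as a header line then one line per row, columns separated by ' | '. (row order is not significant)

== RESULT ==
depts.owner | depts.dept
bob | ops
dave | mkt
dave | eng
alice | ops

Derivation:
After WHERE (4 rows):
depts.price | depts.dept | depts.owner
2 | ops | bob
1 | mkt | dave
2 | eng | dave
1 | ops | alice
After SELECT (4 rows):
depts.owner | depts.dept
bob | ops
dave | mkt
dave | eng
alice | ops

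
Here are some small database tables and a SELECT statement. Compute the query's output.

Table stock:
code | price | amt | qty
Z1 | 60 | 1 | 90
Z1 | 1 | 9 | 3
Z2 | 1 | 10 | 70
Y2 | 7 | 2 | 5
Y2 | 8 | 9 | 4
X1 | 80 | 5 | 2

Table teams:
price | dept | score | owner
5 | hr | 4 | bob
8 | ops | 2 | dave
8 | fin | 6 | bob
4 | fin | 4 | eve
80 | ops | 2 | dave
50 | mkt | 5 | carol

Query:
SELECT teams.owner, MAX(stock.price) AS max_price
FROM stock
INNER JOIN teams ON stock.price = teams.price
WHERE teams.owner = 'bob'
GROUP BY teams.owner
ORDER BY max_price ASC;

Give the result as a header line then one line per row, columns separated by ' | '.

== RESULT ==
teams.owner | max_price
bob | 8

Derivation:
After JOIN teams (3 rows):
stock.code | stock.price | stock.amt | stock.qty | teams.price | teams.dept | teams.score | teams.owner
Y2 | 8 | 9 | 4 | 8 | ops | 2 | dave
Y2 | 8 | 9 | 4 | 8 | fin | 6 | bob
X1 | 80 | 5 | 2 | 80 | ops | 2 | dave
After WHERE (1 rows):
stock.code | stock.price | stock.amt | stock.qty | teams.price | teams.dept | teams.score | teams.owner
Y2 | 8 | 9 | 4 | 8 | fin | 6 | bob
After GROUP BY (1 rows):
teams.owner | max_price
bob | 8
After ORDER BY (1 rows):
teams.owner | max_price
bob | 8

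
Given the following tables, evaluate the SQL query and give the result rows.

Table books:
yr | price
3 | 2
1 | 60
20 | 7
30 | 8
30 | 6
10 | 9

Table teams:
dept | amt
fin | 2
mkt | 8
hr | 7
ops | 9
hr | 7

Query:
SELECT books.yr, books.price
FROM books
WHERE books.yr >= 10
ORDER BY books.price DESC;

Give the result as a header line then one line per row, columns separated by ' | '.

== RESULT ==
books.yr | books.price
10 | 9
30 | 8
20 | 7
30 | 6

Derivation:
After WHERE (4 rows):
books.yr | books.price
20 | 7
30 | 8
30 | 6
10 | 9
After SELECT (4 rows):
books.yr | books.price
20 | 7
30 | 8
30 | 6
10 | 9
After ORDER BY (4 rows):
books.yr | books.price
10 | 9
30 | 8
20 | 7
30 | 6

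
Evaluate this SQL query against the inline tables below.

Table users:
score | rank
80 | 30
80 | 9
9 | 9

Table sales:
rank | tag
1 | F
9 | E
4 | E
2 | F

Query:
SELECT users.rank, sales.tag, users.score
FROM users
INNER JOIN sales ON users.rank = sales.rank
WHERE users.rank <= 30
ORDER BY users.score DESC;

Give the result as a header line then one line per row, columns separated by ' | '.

== RESULT ==
users.rank | sales.tag | users.score
9 | E | 80
9 | E | 9

Derivation:
After JOIN sales (2 rows):
users.score | users.rank | sales.rank | sales.tag
80 | 9 | 9 | E
9 | 9 | 9 | E
After WHERE (2 rows):
users.score | users.rank | sales.rank | sales.tag
80 | 9 | 9 | E
9 | 9 | 9 | E
After SELECT (2 rows):
users.rank | sales.tag | users.score
9 | E | 80
9 | E | 9
After ORDER BY (2 rows):
users.rank | sales.tag | users.score
9 | E | 80
9 | E | 9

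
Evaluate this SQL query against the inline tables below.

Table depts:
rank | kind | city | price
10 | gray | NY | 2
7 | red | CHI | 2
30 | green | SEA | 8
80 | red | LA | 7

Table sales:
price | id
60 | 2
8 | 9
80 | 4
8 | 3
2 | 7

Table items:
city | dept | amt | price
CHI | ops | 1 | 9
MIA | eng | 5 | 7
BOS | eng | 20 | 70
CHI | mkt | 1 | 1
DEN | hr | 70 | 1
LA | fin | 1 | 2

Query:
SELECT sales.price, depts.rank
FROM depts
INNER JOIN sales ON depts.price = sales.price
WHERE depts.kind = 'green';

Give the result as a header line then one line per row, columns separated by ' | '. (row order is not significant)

== RESULT ==
sales.price | depts.rank
8 | 30
8 | 30

Derivation:
After JOIN sales (4 rows):
depts.rank | depts.kind | depts.city | depts.price | sales.price | sales.id
10 | gray | NY | 2 | 2 | 7
7 | red | CHI | 2 | 2 | 7
30 | green | SEA | 8 | 8 | 9
30 | green | SEA | 8 | 8 | 3
After WHERE (2 rows):
depts.rank | depts.kind | depts.city | depts.price | sales.price | sales.id
30 | green | SEA | 8 | 8 | 9
30 | green | SEA | 8 | 8 | 3
After SELECT (2 rows):
sales.price | depts.rank
8 | 30
8 | 30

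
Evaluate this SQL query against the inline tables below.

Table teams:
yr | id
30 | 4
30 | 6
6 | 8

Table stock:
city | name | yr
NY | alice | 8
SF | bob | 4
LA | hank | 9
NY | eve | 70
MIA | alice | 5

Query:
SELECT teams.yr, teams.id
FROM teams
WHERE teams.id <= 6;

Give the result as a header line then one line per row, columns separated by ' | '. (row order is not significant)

== RESULT ==
teams.yr | teams.id
30 | 4
30 | 6

Derivation:
After WHERE (2 rows):
teams.yr | teams.id
30 | 4
30 | 6
After SELECT (2 rows):
teams.yr | teams.id
30 | 4
30 | 6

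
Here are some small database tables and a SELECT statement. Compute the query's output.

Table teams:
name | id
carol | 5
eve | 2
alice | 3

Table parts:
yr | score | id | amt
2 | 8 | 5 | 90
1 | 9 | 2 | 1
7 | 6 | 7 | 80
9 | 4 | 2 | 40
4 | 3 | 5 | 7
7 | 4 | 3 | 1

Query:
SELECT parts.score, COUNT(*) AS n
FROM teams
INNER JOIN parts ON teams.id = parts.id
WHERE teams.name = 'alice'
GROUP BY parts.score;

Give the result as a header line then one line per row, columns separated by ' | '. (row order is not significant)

== RESULT ==
parts.score | n
4 | 1

Derivation:
After JOIN parts (5 rows):
teams.name | teams.id | parts.yr | parts.score | parts.id | parts.amt
carol | 5 | 2 | 8 | 5 | 90
carol | 5 | 4 | 3 | 5 | 7
eve | 2 | 1 | 9 | 2 | 1
eve | 2 | 9 | 4 | 2 | 40
alice | 3 | 7 | 4 | 3 | 1
After WHERE (1 rows):
teams.name | teams.id | parts.yr | parts.score | parts.id | parts.amt
alice | 3 | 7 | 4 | 3 | 1
After GROUP BY (1 rows):
parts.score | n
4 | 1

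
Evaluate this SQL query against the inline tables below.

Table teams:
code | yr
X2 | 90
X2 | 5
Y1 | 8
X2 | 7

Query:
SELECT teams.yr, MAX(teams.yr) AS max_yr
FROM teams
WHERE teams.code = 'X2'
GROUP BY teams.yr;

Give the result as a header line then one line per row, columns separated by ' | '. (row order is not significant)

== RESULT ==
teams.yr | max_yr
90 | 90
5 | 5
7 | 7

Derivation:
After WHERE (3 rows):
teams.code | teams.yr
X2 | 90
X2 | 5
X2 | 7
After GROUP BY (3 rows):
teams.yr | max_yr
90 | 90
5 | 5
7 | 7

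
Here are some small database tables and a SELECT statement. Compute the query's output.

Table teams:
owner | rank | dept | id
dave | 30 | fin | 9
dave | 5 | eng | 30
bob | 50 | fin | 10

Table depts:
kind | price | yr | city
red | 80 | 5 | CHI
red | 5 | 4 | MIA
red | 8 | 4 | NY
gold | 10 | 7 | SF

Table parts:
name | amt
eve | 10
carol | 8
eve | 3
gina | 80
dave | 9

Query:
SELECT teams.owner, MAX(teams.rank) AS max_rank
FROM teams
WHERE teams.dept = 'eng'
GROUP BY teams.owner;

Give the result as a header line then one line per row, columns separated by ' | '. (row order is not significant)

After WHERE (1 rows):
teams.owner | teams.rank | teams.dept | teams.id
dave | 5 | eng | 30
After GROUP BY (1 rows):
teams.owner | max_rank
dave | 5

== RESULT ==
teams.owner | max_rank
dave | 5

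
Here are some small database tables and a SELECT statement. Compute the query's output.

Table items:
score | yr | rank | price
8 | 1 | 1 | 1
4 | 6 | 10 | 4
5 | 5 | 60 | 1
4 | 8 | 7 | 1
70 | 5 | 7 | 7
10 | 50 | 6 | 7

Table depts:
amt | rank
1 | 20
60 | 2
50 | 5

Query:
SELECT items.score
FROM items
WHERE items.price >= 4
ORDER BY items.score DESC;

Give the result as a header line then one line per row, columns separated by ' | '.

== RESULT ==
items.score
70
10
4

Derivation:
After WHERE (3 rows):
items.score | items.yr | items.rank | items.price
4 | 6 | 10 | 4
70 | 5 | 7 | 7
10 | 50 | 6 | 7
After SELECT (3 rows):
items.score
4
70
10
After ORDER BY (3 rows):
items.score
70
10
4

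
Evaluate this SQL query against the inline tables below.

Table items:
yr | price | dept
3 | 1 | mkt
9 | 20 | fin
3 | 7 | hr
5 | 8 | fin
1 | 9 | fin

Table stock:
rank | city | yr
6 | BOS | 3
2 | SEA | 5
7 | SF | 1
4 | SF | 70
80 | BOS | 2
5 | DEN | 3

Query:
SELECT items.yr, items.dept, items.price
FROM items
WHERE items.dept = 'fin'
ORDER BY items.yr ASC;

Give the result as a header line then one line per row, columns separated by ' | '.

After WHERE (3 rows):
items.yr | items.price | items.dept
9 | 20 | fin
5 | 8 | fin
1 | 9 | fin
After SELECT (3 rows):
items.yr | items.dept | items.price
9 | fin | 20
5 | fin | 8
1 | fin | 9
After ORDER BY (3 rows):
items.yr | items.dept | items.price
1 | fin | 9
5 | fin | 8
9 | fin | 20

== RESULT ==
items.yr | items.dept | items.price
1 | fin | 9
5 | fin | 8
9 | fin | 20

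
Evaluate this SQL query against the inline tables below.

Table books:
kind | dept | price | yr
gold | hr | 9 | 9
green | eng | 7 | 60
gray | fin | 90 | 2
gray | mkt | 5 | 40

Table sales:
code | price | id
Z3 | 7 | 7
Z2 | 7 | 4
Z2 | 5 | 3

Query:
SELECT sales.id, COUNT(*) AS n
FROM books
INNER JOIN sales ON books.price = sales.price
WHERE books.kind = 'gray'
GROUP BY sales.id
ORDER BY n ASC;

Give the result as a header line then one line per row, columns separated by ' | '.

After JOIN sales (3 rows):
books.kind | books.dept | books.price | books.yr | sales.code | sales.price | sales.id
green | eng | 7 | 60 | Z3 | 7 | 7
green | eng | 7 | 60 | Z2 | 7 | 4
gray | mkt | 5 | 40 | Z2 | 5 | 3
After WHERE (1 rows):
books.kind | books.dept | books.price | books.yr | sales.code | sales.price | sales.id
gray | mkt | 5 | 40 | Z2 | 5 | 3
After GROUP BY (1 rows):
sales.id | n
3 | 1
After ORDER BY (1 rows):
sales.id | n
3 | 1

== RESULT ==
sales.id | n
3 | 1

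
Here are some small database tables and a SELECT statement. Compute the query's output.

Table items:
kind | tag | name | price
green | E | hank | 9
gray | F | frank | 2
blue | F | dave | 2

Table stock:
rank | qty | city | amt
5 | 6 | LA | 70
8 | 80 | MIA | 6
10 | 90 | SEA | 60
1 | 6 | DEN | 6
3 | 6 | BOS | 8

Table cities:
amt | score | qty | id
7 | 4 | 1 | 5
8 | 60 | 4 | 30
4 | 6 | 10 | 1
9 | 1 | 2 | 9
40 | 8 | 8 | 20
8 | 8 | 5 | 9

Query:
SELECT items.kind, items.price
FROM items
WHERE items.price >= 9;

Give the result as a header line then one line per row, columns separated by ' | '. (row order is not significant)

== RESULT ==
items.kind | items.price
green | 9

Derivation:
After WHERE (1 rows):
items.kind | items.tag | items.name | items.price
green | E | hank | 9
After SELECT (1 rows):
items.kind | items.price
green | 9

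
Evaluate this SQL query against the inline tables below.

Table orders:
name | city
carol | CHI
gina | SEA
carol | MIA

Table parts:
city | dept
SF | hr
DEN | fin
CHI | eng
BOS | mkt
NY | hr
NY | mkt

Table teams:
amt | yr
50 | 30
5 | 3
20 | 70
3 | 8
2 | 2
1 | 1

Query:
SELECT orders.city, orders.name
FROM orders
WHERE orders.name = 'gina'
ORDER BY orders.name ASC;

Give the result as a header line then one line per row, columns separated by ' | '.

After WHERE (1 rows):
orders.name | orders.city
gina | SEA
After SELECT (1 rows):
orders.city | orders.name
SEA | gina
After ORDER BY (1 rows):
orders.city | orders.name
SEA | gina

== RESULT ==
orders.city | orders.name
SEA | gina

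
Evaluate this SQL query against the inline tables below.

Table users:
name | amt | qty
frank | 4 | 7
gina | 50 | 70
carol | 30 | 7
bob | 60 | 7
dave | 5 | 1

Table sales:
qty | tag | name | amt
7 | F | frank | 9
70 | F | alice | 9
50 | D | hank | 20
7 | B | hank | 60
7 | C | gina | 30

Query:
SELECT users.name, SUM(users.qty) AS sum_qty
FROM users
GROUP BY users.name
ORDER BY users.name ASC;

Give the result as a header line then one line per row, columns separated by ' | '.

== RESULT ==
users.name | sum_qty
bob | 7
carol | 7
dave | 1
frank | 7
gina | 70

Derivation:
After GROUP BY (5 rows):
users.name | sum_qty
frank | 7
gina | 70
carol | 7
bob | 7
dave | 1
After ORDER BY (5 rows):
users.name | sum_qty
bob | 7
carol | 7
dave | 1
frank | 7
gina | 70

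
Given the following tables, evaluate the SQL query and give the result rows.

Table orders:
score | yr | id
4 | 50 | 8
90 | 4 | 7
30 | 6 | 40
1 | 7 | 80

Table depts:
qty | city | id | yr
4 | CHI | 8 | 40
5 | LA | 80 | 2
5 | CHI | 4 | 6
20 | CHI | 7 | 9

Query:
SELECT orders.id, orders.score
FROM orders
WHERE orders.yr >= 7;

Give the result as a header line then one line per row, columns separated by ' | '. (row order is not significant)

== RESULT ==
orders.id | orders.score
8 | 4
80 | 1

Derivation:
After WHERE (2 rows):
orders.score | orders.yr | orders.id
4 | 50 | 8
1 | 7 | 80
After SELECT (2 rows):
orders.id | orders.score
8 | 4
80 | 1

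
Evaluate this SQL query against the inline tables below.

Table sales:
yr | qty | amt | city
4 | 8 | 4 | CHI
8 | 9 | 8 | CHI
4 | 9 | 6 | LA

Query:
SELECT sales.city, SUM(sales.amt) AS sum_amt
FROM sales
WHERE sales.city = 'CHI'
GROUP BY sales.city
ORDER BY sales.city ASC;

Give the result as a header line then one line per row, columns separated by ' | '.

After WHERE (2 rows):
sales.yr | sales.qty | sales.amt | sales.city
4 | 8 | 4 | CHI
8 | 9 | 8 | CHI
After GROUP BY (1 rows):
sales.city | sum_amt
CHI | 12
After ORDER BY (1 rows):
sales.city | sum_amt
CHI | 12

== RESULT ==
sales.city | sum_amt
CHI | 12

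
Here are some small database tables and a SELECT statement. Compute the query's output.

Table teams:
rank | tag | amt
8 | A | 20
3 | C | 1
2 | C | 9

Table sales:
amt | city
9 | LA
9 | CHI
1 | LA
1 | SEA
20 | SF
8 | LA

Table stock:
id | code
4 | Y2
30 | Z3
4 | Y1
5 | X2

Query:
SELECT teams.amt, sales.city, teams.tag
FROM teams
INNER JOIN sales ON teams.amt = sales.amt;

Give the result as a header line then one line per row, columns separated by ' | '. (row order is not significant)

== RESULT ==
teams.amt | sales.city | teams.tag
20 | SF | A
1 | LA | C
1 | SEA | C
9 | LA | C
9 | CHI | C

Derivation:
After JOIN sales (5 rows):
teams.rank | teams.tag | teams.amt | sales.amt | sales.city
8 | A | 20 | 20 | SF
3 | C | 1 | 1 | LA
3 | C | 1 | 1 | SEA
2 | C | 9 | 9 | LA
2 | C | 9 | 9 | CHI
After SELECT (5 rows):
teams.amt | sales.city | teams.tag
20 | SF | A
1 | LA | C
1 | SEA | C
9 | LA | C
9 | CHI | C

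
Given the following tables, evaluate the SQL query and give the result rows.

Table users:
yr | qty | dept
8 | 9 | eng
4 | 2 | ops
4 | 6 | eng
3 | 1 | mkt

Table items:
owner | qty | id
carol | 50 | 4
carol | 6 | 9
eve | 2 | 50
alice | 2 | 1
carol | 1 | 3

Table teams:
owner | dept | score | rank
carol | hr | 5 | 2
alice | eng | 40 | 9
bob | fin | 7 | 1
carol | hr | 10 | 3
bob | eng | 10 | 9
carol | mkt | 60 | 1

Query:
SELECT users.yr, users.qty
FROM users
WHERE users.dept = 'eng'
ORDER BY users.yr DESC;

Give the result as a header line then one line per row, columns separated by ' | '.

After WHERE (2 rows):
users.yr | users.qty | users.dept
8 | 9 | eng
4 | 6 | eng
After SELECT (2 rows):
users.yr | users.qty
8 | 9
4 | 6
After ORDER BY (2 rows):
users.yr | users.qty
8 | 9
4 | 6

== RESULT ==
users.yr | users.qty
8 | 9
4 | 6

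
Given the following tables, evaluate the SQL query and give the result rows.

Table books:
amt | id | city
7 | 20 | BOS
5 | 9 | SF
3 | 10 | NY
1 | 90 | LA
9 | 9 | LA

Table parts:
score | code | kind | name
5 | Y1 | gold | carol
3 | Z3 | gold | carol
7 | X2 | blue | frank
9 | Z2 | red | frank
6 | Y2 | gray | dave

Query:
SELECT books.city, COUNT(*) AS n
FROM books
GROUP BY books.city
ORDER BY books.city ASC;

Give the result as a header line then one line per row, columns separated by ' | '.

== RESULT ==
books.city | n
BOS | 1
LA | 2
NY | 1
SF | 1

Derivation:
After GROUP BY (4 rows):
books.city | n
BOS | 1
SF | 1
NY | 1
LA | 2
After ORDER BY (4 rows):
books.city | n
BOS | 1
LA | 2
NY | 1
SF | 1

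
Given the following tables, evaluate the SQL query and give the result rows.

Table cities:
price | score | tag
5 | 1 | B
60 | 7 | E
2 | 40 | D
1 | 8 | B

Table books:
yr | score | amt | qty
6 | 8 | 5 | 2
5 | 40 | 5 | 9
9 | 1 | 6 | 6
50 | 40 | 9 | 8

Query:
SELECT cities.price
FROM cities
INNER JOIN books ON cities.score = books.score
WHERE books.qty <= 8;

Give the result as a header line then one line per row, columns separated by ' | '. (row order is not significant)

== RESULT ==
cities.price
5
2
1

Derivation:
After JOIN books (4 rows):
cities.price | cities.score | cities.tag | books.yr | books.score | books.amt | books.qty
5 | 1 | B | 9 | 1 | 6 | 6
2 | 40 | D | 5 | 40 | 5 | 9
2 | 40 | D | 50 | 40 | 9 | 8
1 | 8 | B | 6 | 8 | 5 | 2
After WHERE (3 rows):
cities.price | cities.score | cities.tag | books.yr | books.score | books.amt | books.qty
5 | 1 | B | 9 | 1 | 6 | 6
2 | 40 | D | 50 | 40 | 9 | 8
1 | 8 | B | 6 | 8 | 5 | 2
After SELECT (3 rows):
cities.price
5
2
1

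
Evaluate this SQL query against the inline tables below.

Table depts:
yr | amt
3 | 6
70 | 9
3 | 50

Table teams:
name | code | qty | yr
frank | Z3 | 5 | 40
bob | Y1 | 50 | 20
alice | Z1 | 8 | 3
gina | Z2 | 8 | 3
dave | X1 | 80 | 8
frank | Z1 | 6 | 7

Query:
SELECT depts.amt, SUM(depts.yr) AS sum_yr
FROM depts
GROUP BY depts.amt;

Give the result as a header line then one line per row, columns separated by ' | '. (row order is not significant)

After GROUP BY (3 rows):
depts.amt | sum_yr
6 | 3
9 | 70
50 | 3

== RESULT ==
depts.amt | sum_yr
6 | 3
9 | 70
50 | 3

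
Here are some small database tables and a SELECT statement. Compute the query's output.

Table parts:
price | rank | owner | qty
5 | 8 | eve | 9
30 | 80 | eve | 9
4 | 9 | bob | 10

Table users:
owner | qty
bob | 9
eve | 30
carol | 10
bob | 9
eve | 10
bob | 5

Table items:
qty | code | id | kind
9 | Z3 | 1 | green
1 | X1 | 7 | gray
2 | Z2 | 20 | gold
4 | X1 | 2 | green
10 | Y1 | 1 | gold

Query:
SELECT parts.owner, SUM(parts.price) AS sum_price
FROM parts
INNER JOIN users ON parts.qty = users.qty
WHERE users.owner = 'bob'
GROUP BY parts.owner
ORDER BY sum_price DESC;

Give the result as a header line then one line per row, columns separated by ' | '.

After JOIN users (6 rows):
parts.price | parts.rank | parts.owner | parts.qty | users.owner | users.qty
5 | 8 | eve | 9 | bob | 9
5 | 8 | eve | 9 | bob | 9
30 | 80 | eve | 9 | bob | 9
30 | 80 | eve | 9 | bob | 9
4 | 9 | bob | 10 | carol | 10
4 | 9 | bob | 10 | eve | 10
After WHERE (4 rows):
parts.price | parts.rank | parts.owner | parts.qty | users.owner | users.qty
5 | 8 | eve | 9 | bob | 9
5 | 8 | eve | 9 | bob | 9
30 | 80 | eve | 9 | bob | 9
30 | 80 | eve | 9 | bob | 9
After GROUP BY (1 rows):
parts.owner | sum_price
eve | 70
After ORDER BY (1 rows):
parts.owner | sum_price
eve | 70

== RESULT ==
parts.owner | sum_price
eve | 70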